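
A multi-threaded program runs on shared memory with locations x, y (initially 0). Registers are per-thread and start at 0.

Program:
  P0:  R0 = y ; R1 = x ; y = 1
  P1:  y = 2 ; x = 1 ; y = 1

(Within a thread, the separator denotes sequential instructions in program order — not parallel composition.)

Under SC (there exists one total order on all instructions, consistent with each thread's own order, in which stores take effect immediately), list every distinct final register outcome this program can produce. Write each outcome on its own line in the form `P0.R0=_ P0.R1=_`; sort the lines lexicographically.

outcome vector order: (P0.R0,P0.R1)
|SC outcomes| = 5

P0.R0=0 P0.R1=0
P0.R0=0 P0.R1=1
P0.R0=1 P0.R1=1
P0.R0=2 P0.R1=0
P0.R0=2 P0.R1=1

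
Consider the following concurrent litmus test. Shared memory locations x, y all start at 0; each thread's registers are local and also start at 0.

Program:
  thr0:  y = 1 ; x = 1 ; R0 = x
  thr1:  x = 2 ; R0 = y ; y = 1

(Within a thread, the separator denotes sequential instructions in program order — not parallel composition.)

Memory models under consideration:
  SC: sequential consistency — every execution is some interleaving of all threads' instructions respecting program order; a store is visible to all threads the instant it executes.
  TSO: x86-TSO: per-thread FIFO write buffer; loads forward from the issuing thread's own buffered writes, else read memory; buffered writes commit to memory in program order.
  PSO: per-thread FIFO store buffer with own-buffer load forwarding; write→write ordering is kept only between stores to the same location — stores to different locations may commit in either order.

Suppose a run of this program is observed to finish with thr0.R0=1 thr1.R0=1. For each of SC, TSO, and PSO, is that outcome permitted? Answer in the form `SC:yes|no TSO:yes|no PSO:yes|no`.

SC:yes TSO:yes PSO:yes

outcome vector order: (thr0.R0,thr1.R0)
SC: 3 outcomes — {10; 11; 21}
TSO: 4 outcomes — {10; 11; 20; 21}
PSO: 4 outcomes — {10; 11; 20; 21}
target 11 ∈ {SC,TSO,PSO}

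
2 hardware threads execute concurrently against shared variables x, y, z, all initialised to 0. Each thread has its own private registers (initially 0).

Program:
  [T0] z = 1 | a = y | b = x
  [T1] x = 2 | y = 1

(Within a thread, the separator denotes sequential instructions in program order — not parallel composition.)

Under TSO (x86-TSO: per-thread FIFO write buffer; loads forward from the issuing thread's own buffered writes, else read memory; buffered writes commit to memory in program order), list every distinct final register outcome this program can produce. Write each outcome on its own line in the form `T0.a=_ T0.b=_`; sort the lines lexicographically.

outcome vector order: (T0.a,T0.b)
|TSO outcomes| = 3

T0.a=0 T0.b=0
T0.a=0 T0.b=2
T0.a=1 T0.b=2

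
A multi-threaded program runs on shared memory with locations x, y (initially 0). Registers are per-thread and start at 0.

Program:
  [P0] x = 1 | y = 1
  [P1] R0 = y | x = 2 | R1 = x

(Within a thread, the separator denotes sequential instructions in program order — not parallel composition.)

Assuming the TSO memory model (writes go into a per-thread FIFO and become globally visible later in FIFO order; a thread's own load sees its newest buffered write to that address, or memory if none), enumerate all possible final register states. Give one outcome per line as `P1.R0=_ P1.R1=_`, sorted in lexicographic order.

outcome vector order: (P1.R0,P1.R1)
|TSO outcomes| = 3

P1.R0=0 P1.R1=1
P1.R0=0 P1.R1=2
P1.R0=1 P1.R1=2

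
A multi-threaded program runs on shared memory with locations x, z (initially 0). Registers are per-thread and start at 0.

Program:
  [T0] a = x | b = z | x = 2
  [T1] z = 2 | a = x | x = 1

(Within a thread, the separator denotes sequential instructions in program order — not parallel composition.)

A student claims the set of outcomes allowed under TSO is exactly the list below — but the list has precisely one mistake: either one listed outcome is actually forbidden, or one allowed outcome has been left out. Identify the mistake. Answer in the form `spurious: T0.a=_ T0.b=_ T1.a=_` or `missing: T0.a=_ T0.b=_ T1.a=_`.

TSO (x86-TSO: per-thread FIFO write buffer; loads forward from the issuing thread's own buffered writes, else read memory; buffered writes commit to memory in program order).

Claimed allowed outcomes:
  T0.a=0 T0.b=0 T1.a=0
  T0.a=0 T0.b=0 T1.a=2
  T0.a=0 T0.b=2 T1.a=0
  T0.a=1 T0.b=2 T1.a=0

missing: T0.a=0 T0.b=2 T1.a=2

outcome vector order: (T0.a,T0.b,T1.a)
under TSO → 0/0/0 0/0/2 0/2/0 0/2/2 1/2/0
TSO∖claimed = {0/2/2}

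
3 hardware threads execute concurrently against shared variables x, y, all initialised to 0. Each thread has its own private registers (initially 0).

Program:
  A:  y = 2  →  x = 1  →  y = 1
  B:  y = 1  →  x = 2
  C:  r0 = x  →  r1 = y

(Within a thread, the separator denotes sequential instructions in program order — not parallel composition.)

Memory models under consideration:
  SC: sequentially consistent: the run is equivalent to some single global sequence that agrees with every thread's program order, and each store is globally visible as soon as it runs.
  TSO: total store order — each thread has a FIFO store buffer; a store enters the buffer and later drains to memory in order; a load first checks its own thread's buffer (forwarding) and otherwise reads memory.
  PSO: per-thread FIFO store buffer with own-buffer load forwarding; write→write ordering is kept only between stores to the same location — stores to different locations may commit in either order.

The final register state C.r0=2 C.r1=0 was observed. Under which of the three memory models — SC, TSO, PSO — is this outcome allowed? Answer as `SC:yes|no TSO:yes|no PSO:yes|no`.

outcome vector order: (C.r0,C.r1)
under SC → (0,0) (0,1) (0,2) (1,1) (1,2) (2,1) (2,2)
under TSO → (0,0) (0,1) (0,2) (1,1) (1,2) (2,1) (2,2)
under PSO → (0,0) (0,1) (0,2) (1,0) (1,1) (1,2) (2,0) (2,1) (2,2)
target (2,0) ∈ {PSO}

SC:no TSO:no PSO:yes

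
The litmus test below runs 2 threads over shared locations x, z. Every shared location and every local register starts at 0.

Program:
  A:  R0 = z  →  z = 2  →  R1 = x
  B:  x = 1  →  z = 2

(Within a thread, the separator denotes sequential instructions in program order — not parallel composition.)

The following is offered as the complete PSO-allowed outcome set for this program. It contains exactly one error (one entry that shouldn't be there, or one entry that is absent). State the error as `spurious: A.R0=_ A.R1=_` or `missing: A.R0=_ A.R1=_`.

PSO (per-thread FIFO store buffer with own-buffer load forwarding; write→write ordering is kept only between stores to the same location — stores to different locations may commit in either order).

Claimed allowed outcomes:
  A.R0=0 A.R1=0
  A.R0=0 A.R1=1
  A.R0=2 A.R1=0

missing: A.R0=2 A.R1=1

outcome vector order: (A.R0,A.R1)
PSO: 4 outcomes — {<0 0> <0 1> <2 0> <2 1>}
PSO∖claimed = {<2 1>}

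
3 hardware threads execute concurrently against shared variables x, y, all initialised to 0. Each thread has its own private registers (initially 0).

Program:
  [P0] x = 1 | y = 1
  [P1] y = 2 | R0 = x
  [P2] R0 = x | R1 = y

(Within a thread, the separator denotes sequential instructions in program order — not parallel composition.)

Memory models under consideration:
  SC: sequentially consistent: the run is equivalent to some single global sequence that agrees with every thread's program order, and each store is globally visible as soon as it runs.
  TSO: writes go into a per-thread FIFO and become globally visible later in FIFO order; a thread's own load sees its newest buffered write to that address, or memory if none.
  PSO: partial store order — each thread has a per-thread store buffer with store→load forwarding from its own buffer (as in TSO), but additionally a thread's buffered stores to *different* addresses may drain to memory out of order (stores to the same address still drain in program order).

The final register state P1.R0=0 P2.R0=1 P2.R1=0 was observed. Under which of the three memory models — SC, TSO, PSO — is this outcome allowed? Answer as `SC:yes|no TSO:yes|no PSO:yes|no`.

SC:no TSO:yes PSO:yes

outcome vector order: (P1.R0,P2.R0,P2.R1)
SC (11): 0/0/0; 0/0/1; 0/0/2; 0/1/1; 0/1/2; 1/0/0; 1/0/1; 1/0/2; 1/1/0; 1/1/1; 1/1/2
TSO (12): 0/0/0; 0/0/1; 0/0/2; 0/1/0; 0/1/1; 0/1/2; 1/0/0; 1/0/1; 1/0/2; 1/1/0; 1/1/1; 1/1/2
PSO (12): 0/0/0; 0/0/1; 0/0/2; 0/1/0; 0/1/1; 0/1/2; 1/0/0; 1/0/1; 1/0/2; 1/1/0; 1/1/1; 1/1/2
target 0/1/0 ∈ {TSO,PSO}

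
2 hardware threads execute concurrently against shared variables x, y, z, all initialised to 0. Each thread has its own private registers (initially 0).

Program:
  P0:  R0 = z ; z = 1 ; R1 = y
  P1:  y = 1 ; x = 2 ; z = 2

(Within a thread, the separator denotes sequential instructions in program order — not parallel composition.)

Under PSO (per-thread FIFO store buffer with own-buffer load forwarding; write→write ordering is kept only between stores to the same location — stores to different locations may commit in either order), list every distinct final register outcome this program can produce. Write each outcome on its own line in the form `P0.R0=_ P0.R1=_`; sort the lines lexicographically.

P0.R0=0 P0.R1=0
P0.R0=0 P0.R1=1
P0.R0=2 P0.R1=0
P0.R0=2 P0.R1=1

outcome vector order: (P0.R0,P0.R1)
|PSO outcomes| = 4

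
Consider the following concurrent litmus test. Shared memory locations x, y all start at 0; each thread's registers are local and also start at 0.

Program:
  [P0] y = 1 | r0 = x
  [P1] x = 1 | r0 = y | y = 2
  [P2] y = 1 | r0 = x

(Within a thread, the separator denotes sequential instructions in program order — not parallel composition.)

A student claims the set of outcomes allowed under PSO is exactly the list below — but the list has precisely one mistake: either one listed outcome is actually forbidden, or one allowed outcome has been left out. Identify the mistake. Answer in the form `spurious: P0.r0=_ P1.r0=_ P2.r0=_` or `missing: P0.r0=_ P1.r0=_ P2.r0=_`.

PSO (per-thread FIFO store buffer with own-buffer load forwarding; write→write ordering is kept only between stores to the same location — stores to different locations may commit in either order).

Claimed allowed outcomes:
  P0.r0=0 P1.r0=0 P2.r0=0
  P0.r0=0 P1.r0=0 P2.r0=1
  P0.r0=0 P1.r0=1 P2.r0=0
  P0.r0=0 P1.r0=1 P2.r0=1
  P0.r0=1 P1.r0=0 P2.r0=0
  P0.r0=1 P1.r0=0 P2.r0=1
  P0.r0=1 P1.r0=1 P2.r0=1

outcome vector order: (P0.r0,P1.r0,P2.r0)
PSO (8): 0/0/0 0/0/1 0/1/0 0/1/1 1/0/0 1/0/1 1/1/0 1/1/1
PSO∖claimed = {1/1/0}

missing: P0.r0=1 P1.r0=1 P2.r0=0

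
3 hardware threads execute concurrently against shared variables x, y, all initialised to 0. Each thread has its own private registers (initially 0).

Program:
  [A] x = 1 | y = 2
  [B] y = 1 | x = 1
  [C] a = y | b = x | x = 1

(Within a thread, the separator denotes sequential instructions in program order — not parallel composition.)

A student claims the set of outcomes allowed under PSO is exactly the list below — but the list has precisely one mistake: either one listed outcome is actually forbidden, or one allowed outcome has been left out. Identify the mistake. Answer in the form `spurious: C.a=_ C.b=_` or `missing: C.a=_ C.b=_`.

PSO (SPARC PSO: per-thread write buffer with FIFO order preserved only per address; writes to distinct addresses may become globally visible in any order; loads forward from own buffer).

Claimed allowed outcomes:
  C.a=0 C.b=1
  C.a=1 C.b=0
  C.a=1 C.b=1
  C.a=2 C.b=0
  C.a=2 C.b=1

outcome vector order: (C.a,C.b)
under PSO → 00; 01; 10; 11; 20; 21
PSO∖claimed = {00}

missing: C.a=0 C.b=0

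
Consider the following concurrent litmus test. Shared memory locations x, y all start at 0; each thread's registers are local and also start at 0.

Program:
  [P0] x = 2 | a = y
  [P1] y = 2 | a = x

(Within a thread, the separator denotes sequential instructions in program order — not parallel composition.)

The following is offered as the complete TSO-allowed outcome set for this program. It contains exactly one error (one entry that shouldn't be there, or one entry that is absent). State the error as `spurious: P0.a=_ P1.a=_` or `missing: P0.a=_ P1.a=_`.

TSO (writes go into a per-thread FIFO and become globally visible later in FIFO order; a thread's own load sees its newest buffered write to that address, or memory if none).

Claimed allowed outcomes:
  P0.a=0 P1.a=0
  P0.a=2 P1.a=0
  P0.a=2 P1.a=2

outcome vector order: (P0.a,P1.a)
TSO (4): (0,0); (0,2); (2,0); (2,2)
TSO∖claimed = {(0,2)}

missing: P0.a=0 P1.a=2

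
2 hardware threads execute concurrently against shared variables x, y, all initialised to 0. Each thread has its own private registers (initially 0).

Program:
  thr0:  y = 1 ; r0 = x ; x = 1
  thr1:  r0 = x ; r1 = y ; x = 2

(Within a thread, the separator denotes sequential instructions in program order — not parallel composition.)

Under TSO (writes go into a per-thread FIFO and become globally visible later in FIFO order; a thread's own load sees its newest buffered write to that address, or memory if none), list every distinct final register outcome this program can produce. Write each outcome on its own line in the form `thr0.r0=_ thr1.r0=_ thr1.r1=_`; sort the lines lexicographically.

thr0.r0=0 thr1.r0=0 thr1.r1=0
thr0.r0=0 thr1.r0=0 thr1.r1=1
thr0.r0=0 thr1.r0=1 thr1.r1=1
thr0.r0=2 thr1.r0=0 thr1.r1=0
thr0.r0=2 thr1.r0=0 thr1.r1=1

outcome vector order: (thr0.r0,thr1.r0,thr1.r1)
|TSO outcomes| = 5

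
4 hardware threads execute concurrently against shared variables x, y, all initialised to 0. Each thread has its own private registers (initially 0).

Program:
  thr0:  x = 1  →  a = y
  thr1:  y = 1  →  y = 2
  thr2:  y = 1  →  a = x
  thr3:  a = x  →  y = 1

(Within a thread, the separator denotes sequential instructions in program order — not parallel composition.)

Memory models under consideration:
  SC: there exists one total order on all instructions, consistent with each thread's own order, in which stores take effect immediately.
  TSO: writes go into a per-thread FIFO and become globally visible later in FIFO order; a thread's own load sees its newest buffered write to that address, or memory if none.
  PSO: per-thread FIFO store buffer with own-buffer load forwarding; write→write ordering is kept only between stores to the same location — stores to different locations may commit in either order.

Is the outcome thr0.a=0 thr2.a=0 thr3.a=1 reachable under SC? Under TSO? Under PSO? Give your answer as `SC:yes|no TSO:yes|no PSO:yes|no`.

outcome vector order: (thr0.a,thr2.a,thr3.a)
SC: 10 outcomes — {(0,1,0) (0,1,1) (1,0,0) (1,0,1) (1,1,0) (1,1,1) (2,0,0) (2,0,1) (2,1,0) (2,1,1)}
TSO: 12 outcomes — {(0,0,0) (0,0,1) (0,1,0) (0,1,1) (1,0,0) (1,0,1) (1,1,0) (1,1,1) (2,0,0) (2,0,1) (2,1,0) (2,1,1)}
PSO: 12 outcomes — {(0,0,0) (0,0,1) (0,1,0) (0,1,1) (1,0,0) (1,0,1) (1,1,0) (1,1,1) (2,0,0) (2,0,1) (2,1,0) (2,1,1)}
target (0,0,1) ∈ {TSO,PSO}

SC:no TSO:yes PSO:yes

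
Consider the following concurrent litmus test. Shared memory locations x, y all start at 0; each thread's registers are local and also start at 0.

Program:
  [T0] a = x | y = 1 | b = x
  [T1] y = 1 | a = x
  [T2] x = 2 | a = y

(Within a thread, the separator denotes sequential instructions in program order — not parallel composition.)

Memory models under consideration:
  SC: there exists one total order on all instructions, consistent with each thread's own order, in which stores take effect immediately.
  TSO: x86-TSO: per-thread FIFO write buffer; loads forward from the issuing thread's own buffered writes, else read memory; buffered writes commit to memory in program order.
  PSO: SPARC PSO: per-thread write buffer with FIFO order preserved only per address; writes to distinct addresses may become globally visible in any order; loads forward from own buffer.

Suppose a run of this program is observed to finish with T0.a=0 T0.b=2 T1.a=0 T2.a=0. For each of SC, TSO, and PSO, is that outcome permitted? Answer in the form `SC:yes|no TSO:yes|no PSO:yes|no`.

SC:no TSO:yes PSO:yes

outcome vector order: (T0.a,T0.b,T1.a,T2.a)
SC: 8 outcomes — {0001, 0021, 0201, 0220, 0221, 2201, 2220, 2221}
TSO: 12 outcomes — {0000, 0001, 0020, 0021, 0200, 0201, 0220, 0221, 2200, 2201, 2220, 2221}
PSO: 12 outcomes — {0000, 0001, 0020, 0021, 0200, 0201, 0220, 0221, 2200, 2201, 2220, 2221}
target 0200 ∈ {TSO,PSO}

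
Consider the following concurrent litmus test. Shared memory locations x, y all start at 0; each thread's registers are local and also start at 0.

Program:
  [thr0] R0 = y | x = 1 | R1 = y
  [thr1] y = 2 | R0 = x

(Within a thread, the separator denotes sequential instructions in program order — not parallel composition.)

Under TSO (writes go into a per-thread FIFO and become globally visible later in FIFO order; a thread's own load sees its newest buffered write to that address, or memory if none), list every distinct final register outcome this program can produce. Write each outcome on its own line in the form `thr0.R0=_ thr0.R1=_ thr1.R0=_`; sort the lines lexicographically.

outcome vector order: (thr0.R0,thr0.R1,thr1.R0)
|TSO outcomes| = 6

thr0.R0=0 thr0.R1=0 thr1.R0=0
thr0.R0=0 thr0.R1=0 thr1.R0=1
thr0.R0=0 thr0.R1=2 thr1.R0=0
thr0.R0=0 thr0.R1=2 thr1.R0=1
thr0.R0=2 thr0.R1=2 thr1.R0=0
thr0.R0=2 thr0.R1=2 thr1.R0=1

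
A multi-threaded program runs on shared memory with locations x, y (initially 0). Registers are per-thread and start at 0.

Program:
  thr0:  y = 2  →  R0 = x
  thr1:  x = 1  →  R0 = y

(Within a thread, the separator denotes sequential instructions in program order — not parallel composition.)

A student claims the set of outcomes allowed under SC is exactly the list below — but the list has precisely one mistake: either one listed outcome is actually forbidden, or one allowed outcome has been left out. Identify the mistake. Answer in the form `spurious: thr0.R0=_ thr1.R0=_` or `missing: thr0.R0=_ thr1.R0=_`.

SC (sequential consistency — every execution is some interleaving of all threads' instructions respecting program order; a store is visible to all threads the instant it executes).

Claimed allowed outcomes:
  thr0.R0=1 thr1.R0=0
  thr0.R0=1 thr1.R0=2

missing: thr0.R0=0 thr1.R0=2

outcome vector order: (thr0.R0,thr1.R0)
under SC → 02; 10; 12
SC∖claimed = {02}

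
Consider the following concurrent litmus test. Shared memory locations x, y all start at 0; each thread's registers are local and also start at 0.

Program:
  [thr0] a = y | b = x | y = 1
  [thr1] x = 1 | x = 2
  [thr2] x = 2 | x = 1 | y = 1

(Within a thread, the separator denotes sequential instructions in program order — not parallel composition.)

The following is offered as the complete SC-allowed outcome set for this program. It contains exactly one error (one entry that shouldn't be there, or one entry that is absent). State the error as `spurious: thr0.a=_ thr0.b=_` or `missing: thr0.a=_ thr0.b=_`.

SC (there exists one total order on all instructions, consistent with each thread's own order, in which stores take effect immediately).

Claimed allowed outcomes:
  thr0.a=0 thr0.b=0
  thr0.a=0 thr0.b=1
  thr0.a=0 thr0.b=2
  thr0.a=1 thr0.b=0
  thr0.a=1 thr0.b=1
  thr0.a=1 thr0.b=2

outcome vector order: (thr0.a,thr0.b)
under SC → 0/0, 0/1, 0/2, 1/1, 1/2
claimed∖SC = {1/0}

spurious: thr0.a=1 thr0.b=0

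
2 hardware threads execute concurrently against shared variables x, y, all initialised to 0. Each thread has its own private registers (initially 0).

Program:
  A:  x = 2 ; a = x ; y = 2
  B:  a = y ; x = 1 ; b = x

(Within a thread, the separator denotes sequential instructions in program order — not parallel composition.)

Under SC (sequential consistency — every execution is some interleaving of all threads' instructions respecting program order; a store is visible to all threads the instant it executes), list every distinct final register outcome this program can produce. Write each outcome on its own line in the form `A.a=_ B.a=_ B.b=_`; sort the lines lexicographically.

A.a=1 B.a=0 B.b=1
A.a=2 B.a=0 B.b=1
A.a=2 B.a=0 B.b=2
A.a=2 B.a=2 B.b=1

outcome vector order: (A.a,B.a,B.b)
|SC outcomes| = 4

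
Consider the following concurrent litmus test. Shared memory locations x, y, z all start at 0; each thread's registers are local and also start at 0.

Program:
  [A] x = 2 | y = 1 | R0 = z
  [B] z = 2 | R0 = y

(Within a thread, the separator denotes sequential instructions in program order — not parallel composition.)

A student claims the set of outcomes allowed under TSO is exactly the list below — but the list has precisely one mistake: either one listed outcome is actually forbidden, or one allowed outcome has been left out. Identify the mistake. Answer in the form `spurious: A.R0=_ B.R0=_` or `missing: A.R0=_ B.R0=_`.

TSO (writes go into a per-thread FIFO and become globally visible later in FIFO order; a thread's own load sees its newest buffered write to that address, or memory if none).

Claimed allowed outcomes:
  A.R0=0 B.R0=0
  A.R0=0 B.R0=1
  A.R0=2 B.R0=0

missing: A.R0=2 B.R0=1

outcome vector order: (A.R0,B.R0)
[TSO] allowed = {0/0; 0/1; 2/0; 2/1}
TSO∖claimed = {2/1}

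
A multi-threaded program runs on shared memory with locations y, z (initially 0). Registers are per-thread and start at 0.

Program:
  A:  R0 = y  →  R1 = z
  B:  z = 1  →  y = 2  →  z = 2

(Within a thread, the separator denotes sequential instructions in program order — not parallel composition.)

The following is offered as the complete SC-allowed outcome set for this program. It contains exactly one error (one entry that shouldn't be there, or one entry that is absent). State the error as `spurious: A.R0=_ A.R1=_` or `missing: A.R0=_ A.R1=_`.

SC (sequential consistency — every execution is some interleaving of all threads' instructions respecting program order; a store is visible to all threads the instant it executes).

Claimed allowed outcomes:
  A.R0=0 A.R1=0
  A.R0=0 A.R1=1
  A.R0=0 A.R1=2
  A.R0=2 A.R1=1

outcome vector order: (A.R0,A.R1)
[SC] allowed = {(0,0); (0,1); (0,2); (2,1); (2,2)}
SC∖claimed = {(2,2)}

missing: A.R0=2 A.R1=2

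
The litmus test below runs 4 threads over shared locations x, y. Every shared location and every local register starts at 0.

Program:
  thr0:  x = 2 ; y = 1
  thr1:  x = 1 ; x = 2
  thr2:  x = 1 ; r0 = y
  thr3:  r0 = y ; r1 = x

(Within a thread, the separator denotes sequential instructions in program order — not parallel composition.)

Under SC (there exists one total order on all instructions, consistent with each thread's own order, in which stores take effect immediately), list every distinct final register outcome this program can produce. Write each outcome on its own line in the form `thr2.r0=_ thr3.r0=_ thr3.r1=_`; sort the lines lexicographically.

outcome vector order: (thr2.r0,thr3.r0,thr3.r1)
|SC outcomes| = 10

thr2.r0=0 thr3.r0=0 thr3.r1=0
thr2.r0=0 thr3.r0=0 thr3.r1=1
thr2.r0=0 thr3.r0=0 thr3.r1=2
thr2.r0=0 thr3.r0=1 thr3.r1=1
thr2.r0=0 thr3.r0=1 thr3.r1=2
thr2.r0=1 thr3.r0=0 thr3.r1=0
thr2.r0=1 thr3.r0=0 thr3.r1=1
thr2.r0=1 thr3.r0=0 thr3.r1=2
thr2.r0=1 thr3.r0=1 thr3.r1=1
thr2.r0=1 thr3.r0=1 thr3.r1=2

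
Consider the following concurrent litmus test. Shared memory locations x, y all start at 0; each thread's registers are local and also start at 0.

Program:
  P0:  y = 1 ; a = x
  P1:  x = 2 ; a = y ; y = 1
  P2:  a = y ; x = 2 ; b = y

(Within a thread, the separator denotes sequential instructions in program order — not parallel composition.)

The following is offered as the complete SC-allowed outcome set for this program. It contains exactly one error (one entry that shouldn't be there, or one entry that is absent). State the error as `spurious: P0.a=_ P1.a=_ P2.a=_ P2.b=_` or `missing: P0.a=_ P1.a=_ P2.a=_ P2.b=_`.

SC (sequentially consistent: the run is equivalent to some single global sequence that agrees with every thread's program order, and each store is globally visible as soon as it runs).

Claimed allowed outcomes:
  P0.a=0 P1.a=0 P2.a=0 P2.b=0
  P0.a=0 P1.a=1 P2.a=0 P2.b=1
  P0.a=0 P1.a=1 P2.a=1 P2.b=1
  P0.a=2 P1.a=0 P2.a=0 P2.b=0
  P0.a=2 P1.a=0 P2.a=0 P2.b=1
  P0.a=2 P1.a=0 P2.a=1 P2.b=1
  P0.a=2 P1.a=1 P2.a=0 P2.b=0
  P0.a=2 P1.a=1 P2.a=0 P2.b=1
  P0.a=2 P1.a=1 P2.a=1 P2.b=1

outcome vector order: (P0.a,P1.a,P2.a,P2.b)
[SC] allowed = {0101, 0111, 2000, 2001, 2011, 2100, 2101, 2111}
claimed∖SC = {0000}

spurious: P0.a=0 P1.a=0 P2.a=0 P2.b=0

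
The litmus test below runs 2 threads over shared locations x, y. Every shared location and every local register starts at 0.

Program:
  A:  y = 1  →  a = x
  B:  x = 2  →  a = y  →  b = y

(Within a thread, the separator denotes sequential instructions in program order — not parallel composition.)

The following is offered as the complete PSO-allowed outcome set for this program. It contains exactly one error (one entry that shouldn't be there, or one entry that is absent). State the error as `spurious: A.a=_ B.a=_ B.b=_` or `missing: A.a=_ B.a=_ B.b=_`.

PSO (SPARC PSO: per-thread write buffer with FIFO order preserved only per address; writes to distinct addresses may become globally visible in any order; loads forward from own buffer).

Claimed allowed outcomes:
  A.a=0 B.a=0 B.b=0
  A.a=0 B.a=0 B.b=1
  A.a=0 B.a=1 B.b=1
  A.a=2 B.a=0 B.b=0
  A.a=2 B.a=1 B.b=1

missing: A.a=2 B.a=0 B.b=1

outcome vector order: (A.a,B.a,B.b)
PSO: 6 outcomes — {0/0/0, 0/0/1, 0/1/1, 2/0/0, 2/0/1, 2/1/1}
PSO∖claimed = {2/0/1}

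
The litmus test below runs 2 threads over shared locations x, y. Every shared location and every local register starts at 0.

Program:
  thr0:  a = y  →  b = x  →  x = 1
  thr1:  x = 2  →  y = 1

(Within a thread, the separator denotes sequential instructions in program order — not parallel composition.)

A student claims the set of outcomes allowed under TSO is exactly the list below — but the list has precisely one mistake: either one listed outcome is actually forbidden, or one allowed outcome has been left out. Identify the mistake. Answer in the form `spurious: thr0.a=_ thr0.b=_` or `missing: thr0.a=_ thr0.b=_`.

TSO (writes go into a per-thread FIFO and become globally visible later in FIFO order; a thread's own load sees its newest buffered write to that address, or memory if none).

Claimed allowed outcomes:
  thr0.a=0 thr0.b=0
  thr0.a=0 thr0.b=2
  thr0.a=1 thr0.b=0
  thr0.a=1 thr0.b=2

spurious: thr0.a=1 thr0.b=0

outcome vector order: (thr0.a,thr0.b)
TSO (3): <0 0> <0 2> <1 2>
claimed∖TSO = {<1 0>}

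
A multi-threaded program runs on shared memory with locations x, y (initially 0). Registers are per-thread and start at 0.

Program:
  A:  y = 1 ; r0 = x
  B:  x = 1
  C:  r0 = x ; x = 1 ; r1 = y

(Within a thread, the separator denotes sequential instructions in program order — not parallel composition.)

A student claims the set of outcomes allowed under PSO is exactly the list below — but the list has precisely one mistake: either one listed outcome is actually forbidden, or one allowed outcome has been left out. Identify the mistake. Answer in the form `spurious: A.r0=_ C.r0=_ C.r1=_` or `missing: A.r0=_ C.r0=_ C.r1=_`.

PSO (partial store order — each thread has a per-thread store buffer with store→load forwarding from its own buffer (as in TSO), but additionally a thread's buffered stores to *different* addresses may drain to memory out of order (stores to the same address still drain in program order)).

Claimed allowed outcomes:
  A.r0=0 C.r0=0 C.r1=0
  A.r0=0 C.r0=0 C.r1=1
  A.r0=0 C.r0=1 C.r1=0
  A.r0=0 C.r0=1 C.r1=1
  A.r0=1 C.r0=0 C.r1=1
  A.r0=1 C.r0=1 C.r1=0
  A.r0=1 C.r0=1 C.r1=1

missing: A.r0=1 C.r0=0 C.r1=0

outcome vector order: (A.r0,C.r0,C.r1)
[PSO] allowed = {(0,0,0); (0,0,1); (0,1,0); (0,1,1); (1,0,0); (1,0,1); (1,1,0); (1,1,1)}
PSO∖claimed = {(1,0,0)}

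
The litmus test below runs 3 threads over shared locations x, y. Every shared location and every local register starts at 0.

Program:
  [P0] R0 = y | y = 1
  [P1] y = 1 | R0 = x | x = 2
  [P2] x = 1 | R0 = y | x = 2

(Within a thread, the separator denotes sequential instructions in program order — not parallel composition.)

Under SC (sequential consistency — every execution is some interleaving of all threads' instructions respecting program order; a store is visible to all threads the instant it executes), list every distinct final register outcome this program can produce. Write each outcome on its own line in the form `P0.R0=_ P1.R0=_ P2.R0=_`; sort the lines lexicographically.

P0.R0=0 P1.R0=0 P2.R0=1
P0.R0=0 P1.R0=1 P2.R0=0
P0.R0=0 P1.R0=1 P2.R0=1
P0.R0=0 P1.R0=2 P2.R0=0
P0.R0=0 P1.R0=2 P2.R0=1
P0.R0=1 P1.R0=0 P2.R0=1
P0.R0=1 P1.R0=1 P2.R0=0
P0.R0=1 P1.R0=1 P2.R0=1
P0.R0=1 P1.R0=2 P2.R0=0
P0.R0=1 P1.R0=2 P2.R0=1

outcome vector order: (P0.R0,P1.R0,P2.R0)
|SC outcomes| = 10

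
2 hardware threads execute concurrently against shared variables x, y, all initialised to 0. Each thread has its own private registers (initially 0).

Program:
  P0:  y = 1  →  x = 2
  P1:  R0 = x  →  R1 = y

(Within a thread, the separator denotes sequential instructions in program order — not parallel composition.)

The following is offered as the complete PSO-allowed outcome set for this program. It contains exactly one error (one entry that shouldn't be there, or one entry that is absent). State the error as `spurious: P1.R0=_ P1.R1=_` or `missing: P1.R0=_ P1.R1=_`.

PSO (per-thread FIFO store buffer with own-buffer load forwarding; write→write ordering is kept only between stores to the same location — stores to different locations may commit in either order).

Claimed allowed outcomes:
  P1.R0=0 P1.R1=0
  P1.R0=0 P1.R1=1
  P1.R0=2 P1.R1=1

outcome vector order: (P1.R0,P1.R1)
under PSO → 00; 01; 20; 21
PSO∖claimed = {20}

missing: P1.R0=2 P1.R1=0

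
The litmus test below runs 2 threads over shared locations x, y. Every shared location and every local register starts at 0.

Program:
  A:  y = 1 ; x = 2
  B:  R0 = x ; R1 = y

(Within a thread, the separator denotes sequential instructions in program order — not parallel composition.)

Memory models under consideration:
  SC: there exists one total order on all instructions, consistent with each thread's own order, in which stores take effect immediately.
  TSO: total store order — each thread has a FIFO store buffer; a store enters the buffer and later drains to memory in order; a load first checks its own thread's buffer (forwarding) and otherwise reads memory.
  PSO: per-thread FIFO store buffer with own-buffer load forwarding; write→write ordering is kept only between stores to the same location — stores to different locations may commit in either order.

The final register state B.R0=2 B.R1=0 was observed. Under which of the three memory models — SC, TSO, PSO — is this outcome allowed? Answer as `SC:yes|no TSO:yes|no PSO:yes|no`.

outcome vector order: (B.R0,B.R1)
SC (3): (0,0); (0,1); (2,1)
TSO (3): (0,0); (0,1); (2,1)
PSO (4): (0,0); (0,1); (2,0); (2,1)
target (2,0) ∈ {PSO}

SC:no TSO:no PSO:yes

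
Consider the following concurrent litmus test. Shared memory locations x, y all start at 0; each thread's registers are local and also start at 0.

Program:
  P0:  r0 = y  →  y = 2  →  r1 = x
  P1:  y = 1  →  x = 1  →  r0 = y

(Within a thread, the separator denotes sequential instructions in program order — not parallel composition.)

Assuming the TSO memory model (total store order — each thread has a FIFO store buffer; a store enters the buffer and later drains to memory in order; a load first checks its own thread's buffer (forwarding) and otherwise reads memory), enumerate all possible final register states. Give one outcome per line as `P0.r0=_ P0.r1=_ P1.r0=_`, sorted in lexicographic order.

outcome vector order: (P0.r0,P0.r1,P1.r0)
|TSO outcomes| = 8

P0.r0=0 P0.r1=0 P1.r0=1
P0.r0=0 P0.r1=0 P1.r0=2
P0.r0=0 P0.r1=1 P1.r0=1
P0.r0=0 P0.r1=1 P1.r0=2
P0.r0=1 P0.r1=0 P1.r0=1
P0.r0=1 P0.r1=0 P1.r0=2
P0.r0=1 P0.r1=1 P1.r0=1
P0.r0=1 P0.r1=1 P1.r0=2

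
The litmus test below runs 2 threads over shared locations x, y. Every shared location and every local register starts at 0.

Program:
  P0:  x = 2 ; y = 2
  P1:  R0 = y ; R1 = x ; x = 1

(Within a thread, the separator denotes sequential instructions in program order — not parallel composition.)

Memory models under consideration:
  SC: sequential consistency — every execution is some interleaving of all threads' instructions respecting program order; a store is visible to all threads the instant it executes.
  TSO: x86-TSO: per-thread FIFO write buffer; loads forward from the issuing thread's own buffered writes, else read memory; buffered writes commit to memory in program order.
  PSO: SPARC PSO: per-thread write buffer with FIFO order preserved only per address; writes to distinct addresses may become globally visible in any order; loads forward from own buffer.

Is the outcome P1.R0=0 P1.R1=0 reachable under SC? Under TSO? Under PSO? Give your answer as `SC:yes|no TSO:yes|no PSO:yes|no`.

outcome vector order: (P1.R0,P1.R1)
under SC → 0/0; 0/2; 2/2
under TSO → 0/0; 0/2; 2/2
under PSO → 0/0; 0/2; 2/0; 2/2
target 0/0 ∈ {SC,TSO,PSO}

SC:yes TSO:yes PSO:yes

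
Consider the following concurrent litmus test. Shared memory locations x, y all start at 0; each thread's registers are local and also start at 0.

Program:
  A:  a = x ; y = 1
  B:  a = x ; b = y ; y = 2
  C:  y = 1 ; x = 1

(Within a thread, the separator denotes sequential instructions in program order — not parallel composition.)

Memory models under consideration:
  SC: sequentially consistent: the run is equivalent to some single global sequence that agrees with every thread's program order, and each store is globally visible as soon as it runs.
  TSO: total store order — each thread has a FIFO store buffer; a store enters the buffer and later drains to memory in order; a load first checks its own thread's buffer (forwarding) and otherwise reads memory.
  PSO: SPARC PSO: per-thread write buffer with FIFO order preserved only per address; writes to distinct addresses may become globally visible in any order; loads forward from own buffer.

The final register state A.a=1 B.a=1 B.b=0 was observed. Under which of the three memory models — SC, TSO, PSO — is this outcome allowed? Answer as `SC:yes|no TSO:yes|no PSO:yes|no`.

outcome vector order: (A.a,B.a,B.b)
under SC → 0/0/0 0/0/1 0/1/1 1/0/0 1/0/1 1/1/1
under TSO → 0/0/0 0/0/1 0/1/1 1/0/0 1/0/1 1/1/1
under PSO → 0/0/0 0/0/1 0/1/0 0/1/1 1/0/0 1/0/1 1/1/0 1/1/1
target 1/1/0 ∈ {PSO}

SC:no TSO:no PSO:yes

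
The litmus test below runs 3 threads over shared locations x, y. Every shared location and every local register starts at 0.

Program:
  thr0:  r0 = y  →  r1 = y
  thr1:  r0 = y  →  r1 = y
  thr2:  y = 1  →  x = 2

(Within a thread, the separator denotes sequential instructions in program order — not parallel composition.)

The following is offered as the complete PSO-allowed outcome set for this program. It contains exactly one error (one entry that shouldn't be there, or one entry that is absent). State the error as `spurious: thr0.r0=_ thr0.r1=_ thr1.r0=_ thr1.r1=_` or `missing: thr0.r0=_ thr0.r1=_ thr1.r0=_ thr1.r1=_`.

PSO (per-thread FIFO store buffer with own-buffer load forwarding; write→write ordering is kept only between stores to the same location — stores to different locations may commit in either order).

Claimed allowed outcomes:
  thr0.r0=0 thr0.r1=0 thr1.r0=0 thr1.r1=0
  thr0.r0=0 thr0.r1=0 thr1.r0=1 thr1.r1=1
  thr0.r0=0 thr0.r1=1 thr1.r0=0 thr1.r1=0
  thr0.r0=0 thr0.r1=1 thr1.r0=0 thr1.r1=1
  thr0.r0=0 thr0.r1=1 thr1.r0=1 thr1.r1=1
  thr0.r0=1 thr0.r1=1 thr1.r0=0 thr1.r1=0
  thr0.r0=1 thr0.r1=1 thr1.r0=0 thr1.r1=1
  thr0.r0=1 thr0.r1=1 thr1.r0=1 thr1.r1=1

outcome vector order: (thr0.r0,thr0.r1,thr1.r0,thr1.r1)
[PSO] allowed = {<0 0 0 0>, <0 0 0 1>, <0 0 1 1>, <0 1 0 0>, <0 1 0 1>, <0 1 1 1>, <1 1 0 0>, <1 1 0 1>, <1 1 1 1>}
PSO∖claimed = {<0 0 0 1>}

missing: thr0.r0=0 thr0.r1=0 thr1.r0=0 thr1.r1=1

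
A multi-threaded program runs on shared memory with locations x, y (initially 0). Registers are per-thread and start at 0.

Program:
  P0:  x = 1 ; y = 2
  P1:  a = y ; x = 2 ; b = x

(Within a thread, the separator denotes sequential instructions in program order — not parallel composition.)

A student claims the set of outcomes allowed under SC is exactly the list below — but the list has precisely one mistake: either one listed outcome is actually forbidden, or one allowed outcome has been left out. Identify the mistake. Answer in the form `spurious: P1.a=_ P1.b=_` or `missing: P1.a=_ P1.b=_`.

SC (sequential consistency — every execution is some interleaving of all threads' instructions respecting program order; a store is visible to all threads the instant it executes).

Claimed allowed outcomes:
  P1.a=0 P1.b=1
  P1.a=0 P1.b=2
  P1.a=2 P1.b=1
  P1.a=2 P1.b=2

outcome vector order: (P1.a,P1.b)
SC (3): 0/1; 0/2; 2/2
claimed∖SC = {2/1}

spurious: P1.a=2 P1.b=1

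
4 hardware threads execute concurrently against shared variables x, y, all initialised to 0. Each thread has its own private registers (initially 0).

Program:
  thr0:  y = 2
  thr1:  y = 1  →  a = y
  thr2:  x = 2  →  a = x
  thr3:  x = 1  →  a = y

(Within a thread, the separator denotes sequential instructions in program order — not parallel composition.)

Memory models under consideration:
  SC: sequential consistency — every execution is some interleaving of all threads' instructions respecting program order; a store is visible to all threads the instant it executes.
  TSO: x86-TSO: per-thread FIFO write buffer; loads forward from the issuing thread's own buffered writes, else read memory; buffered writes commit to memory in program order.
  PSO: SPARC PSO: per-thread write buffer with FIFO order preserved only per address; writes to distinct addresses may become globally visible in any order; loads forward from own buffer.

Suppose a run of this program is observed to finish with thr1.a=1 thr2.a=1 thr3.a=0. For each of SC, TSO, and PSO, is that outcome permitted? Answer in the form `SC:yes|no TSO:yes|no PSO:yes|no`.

SC:yes TSO:yes PSO:yes

outcome vector order: (thr1.a,thr2.a,thr3.a)
SC (12): <1 1 0>; <1 1 1>; <1 1 2>; <1 2 0>; <1 2 1>; <1 2 2>; <2 1 0>; <2 1 1>; <2 1 2>; <2 2 0>; <2 2 1>; <2 2 2>
TSO (12): <1 1 0>; <1 1 1>; <1 1 2>; <1 2 0>; <1 2 1>; <1 2 2>; <2 1 0>; <2 1 1>; <2 1 2>; <2 2 0>; <2 2 1>; <2 2 2>
PSO (12): <1 1 0>; <1 1 1>; <1 1 2>; <1 2 0>; <1 2 1>; <1 2 2>; <2 1 0>; <2 1 1>; <2 1 2>; <2 2 0>; <2 2 1>; <2 2 2>
target <1 1 0> ∈ {SC,TSO,PSO}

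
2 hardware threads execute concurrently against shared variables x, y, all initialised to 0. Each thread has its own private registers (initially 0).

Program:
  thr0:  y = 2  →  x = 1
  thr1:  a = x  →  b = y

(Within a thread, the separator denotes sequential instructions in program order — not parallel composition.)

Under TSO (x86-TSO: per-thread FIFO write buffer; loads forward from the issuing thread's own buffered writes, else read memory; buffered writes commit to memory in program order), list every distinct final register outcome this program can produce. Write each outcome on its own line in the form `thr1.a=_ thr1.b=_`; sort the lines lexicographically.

thr1.a=0 thr1.b=0
thr1.a=0 thr1.b=2
thr1.a=1 thr1.b=2

outcome vector order: (thr1.a,thr1.b)
|TSO outcomes| = 3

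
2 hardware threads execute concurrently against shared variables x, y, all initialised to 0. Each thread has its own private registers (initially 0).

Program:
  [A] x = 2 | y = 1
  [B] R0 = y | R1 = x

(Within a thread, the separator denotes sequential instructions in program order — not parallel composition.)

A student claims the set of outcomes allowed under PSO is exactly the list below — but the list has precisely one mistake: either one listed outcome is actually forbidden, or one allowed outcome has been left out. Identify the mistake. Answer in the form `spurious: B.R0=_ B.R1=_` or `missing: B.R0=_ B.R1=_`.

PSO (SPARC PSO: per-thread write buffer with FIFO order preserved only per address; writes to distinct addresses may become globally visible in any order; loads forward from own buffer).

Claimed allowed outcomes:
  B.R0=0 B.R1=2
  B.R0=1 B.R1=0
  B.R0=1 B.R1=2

outcome vector order: (B.R0,B.R1)
PSO: 4 outcomes — {0/0, 0/2, 1/0, 1/2}
PSO∖claimed = {0/0}

missing: B.R0=0 B.R1=0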